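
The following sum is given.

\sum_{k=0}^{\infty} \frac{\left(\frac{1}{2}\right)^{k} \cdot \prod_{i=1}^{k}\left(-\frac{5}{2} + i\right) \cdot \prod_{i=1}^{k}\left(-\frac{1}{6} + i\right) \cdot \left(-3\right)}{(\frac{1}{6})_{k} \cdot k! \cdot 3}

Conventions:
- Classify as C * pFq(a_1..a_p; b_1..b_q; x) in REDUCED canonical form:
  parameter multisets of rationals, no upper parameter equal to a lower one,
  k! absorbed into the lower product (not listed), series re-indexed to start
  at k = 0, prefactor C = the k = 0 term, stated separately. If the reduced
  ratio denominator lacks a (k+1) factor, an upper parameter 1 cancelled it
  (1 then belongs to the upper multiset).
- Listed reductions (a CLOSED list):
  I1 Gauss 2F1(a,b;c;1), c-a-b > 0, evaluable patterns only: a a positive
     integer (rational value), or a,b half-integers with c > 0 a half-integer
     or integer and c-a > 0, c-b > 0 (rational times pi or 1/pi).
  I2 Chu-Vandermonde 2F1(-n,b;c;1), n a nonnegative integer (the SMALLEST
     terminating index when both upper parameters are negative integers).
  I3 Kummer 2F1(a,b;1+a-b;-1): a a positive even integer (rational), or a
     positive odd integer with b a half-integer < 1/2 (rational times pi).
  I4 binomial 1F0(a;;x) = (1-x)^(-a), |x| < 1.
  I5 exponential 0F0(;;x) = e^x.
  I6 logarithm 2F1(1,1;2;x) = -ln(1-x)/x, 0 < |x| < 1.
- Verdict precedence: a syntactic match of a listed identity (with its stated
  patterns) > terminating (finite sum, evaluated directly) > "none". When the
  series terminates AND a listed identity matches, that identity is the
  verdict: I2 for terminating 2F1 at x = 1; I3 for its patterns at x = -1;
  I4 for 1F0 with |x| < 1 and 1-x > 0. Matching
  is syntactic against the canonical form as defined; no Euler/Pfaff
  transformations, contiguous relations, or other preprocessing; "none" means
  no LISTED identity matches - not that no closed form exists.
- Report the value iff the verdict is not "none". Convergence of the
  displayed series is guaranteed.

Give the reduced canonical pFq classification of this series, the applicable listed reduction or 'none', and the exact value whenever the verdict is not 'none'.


With C = -1: the canonical form is 2F1(-\frac{3}{2}, \frac{5}{6}; \frac{1}{6}; \frac{1}{2}). Verdict: none - this 2F1 at x = \frac{1}{2} matches no listed pattern, and upper {-\frac{3}{2}, \frac{5}{6}} holds no stopper.

Key observation: t_0 being -1, the running product (C = -1) telescopes to a rising factorial.
Step ratio: r(k) = \frac{1}{2} * (k-\frac{3}{2}) (k+\frac{5}{6}) / [(k+\frac{1}{6}) (k+1)] - rational; roots negated = parameters, x = \frac{1}{2}, C = -1.


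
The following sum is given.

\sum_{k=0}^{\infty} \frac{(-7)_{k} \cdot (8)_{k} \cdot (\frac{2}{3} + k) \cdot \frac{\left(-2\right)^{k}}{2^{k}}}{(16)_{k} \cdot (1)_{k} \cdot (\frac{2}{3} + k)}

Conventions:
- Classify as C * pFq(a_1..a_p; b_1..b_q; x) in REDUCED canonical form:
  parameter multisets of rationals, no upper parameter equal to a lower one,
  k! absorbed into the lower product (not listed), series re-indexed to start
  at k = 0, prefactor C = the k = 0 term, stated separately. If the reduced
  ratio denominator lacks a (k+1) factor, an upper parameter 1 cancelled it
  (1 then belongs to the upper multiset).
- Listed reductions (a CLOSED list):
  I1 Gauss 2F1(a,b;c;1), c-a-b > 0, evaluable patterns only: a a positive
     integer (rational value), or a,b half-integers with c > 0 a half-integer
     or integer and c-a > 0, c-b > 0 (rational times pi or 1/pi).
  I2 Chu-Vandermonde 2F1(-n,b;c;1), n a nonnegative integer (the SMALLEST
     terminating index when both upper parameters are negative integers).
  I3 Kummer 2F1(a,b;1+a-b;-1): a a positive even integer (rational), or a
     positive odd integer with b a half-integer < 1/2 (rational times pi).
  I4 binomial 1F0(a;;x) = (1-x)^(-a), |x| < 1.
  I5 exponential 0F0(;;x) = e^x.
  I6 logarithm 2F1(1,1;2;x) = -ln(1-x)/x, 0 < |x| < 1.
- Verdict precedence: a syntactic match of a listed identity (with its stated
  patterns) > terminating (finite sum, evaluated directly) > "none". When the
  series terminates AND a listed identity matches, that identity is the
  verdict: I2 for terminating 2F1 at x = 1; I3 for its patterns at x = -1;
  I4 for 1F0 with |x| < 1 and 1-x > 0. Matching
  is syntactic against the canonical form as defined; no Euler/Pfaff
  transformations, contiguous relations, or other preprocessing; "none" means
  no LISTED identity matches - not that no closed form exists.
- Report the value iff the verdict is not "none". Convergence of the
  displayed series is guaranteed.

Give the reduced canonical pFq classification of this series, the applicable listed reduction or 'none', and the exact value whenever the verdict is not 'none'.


The series (x = -1) is 2F1: upper {-7, 8}, lower {16}, prefactor 1. Verdict at x = -1: Kummer (I3) matches (x = -1; c = 16 equals 1+a-b for upper {-7, 8}: listed pattern). Hence: \frac{39}{2}.

Key observation: from the first term 1: (1)_k (prefactor 1) is k! itself.
Ratio: r(k) = -1 * (k-7) (k+8) / [(k+16) (k+1)] - rational in k, leading ratio -1; with t_0 = 1, classification follows.


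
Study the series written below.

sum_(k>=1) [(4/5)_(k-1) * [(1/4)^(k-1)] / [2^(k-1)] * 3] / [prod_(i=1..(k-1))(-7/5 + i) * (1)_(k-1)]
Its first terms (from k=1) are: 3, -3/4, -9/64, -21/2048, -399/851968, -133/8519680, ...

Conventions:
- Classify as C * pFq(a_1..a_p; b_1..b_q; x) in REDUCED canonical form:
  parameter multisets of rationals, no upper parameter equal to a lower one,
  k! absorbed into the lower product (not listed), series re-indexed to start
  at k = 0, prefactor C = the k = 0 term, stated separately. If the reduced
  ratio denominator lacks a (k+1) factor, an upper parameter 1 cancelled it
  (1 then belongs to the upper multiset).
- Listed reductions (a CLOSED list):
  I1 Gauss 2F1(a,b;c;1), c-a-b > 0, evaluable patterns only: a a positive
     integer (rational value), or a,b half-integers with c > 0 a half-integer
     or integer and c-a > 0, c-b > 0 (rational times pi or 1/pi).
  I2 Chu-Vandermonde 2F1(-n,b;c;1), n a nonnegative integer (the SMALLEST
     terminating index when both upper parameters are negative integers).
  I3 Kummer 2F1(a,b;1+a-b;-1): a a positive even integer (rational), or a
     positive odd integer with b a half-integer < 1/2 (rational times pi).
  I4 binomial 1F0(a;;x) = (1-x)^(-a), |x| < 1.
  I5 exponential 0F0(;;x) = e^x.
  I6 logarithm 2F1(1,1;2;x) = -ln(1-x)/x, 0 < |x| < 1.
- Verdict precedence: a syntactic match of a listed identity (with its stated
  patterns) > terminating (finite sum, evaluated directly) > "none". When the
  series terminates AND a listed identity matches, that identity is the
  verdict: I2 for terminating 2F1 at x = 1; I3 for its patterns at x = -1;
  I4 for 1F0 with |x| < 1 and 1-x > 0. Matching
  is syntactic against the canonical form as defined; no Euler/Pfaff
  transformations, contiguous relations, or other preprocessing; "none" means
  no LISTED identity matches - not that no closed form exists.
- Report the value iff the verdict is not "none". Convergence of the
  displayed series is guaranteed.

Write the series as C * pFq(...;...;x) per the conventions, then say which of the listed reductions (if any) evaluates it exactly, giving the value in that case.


Classification (C = 3): 1F1 with upper {4/5}, lower {-2/5}, argument x = 1/8. Verdict: none. No listed pattern accepts 1F1(4/5; -2/5; 1/8).

The tell: from the first term 3: (1)_k (prefactor 3) is k! itself.
Consecutive-term ratio: r(k) = (1/8) * (k+4/5) / [(k-2/5) (k+1)] ; factor over Q: parameters, x = (1/8), and C = 3.


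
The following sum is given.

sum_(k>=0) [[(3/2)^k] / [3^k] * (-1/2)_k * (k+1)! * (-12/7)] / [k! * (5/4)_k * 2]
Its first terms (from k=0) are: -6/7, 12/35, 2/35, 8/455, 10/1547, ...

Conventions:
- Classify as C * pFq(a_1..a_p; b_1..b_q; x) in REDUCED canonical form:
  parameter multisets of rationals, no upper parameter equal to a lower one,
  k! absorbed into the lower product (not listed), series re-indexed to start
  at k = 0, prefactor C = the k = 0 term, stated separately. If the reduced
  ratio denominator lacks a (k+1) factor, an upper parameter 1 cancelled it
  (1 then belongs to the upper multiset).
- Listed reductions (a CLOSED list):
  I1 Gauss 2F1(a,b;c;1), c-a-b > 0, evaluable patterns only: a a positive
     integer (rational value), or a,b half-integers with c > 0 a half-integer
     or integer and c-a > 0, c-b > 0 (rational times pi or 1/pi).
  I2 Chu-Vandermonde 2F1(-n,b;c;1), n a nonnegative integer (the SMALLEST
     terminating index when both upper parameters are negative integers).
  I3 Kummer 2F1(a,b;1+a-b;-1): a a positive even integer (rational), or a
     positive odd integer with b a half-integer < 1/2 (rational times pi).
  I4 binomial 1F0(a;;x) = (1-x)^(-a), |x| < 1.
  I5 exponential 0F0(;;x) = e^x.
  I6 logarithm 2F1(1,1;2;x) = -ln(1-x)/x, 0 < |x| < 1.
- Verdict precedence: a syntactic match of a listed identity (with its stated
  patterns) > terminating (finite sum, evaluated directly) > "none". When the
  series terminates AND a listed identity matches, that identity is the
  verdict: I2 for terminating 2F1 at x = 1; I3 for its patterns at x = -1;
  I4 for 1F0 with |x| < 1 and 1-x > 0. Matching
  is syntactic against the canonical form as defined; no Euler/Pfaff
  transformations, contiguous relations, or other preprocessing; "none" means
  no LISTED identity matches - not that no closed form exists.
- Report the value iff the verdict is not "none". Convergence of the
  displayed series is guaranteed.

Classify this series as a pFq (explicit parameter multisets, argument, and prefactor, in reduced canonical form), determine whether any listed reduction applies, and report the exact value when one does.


Canonical form: C = -6/7 times 2F1 with upper {-1/2, 2}, lower {5/4}, x = 1/2. Verdict: none. No listed pattern accepts 2F1(-1/2, 2; 5/4; 1/2).

Key observation: from the first term -6/7: the constant factors (prefactor -6/7) combine into one prefactor.
Step ratio: r(k) = (1/2) * (k-1/2) (k+2) / [(k+5/4) (k+1)] ; factor over Q: parameters, x = (1/2), and C = -6/7.


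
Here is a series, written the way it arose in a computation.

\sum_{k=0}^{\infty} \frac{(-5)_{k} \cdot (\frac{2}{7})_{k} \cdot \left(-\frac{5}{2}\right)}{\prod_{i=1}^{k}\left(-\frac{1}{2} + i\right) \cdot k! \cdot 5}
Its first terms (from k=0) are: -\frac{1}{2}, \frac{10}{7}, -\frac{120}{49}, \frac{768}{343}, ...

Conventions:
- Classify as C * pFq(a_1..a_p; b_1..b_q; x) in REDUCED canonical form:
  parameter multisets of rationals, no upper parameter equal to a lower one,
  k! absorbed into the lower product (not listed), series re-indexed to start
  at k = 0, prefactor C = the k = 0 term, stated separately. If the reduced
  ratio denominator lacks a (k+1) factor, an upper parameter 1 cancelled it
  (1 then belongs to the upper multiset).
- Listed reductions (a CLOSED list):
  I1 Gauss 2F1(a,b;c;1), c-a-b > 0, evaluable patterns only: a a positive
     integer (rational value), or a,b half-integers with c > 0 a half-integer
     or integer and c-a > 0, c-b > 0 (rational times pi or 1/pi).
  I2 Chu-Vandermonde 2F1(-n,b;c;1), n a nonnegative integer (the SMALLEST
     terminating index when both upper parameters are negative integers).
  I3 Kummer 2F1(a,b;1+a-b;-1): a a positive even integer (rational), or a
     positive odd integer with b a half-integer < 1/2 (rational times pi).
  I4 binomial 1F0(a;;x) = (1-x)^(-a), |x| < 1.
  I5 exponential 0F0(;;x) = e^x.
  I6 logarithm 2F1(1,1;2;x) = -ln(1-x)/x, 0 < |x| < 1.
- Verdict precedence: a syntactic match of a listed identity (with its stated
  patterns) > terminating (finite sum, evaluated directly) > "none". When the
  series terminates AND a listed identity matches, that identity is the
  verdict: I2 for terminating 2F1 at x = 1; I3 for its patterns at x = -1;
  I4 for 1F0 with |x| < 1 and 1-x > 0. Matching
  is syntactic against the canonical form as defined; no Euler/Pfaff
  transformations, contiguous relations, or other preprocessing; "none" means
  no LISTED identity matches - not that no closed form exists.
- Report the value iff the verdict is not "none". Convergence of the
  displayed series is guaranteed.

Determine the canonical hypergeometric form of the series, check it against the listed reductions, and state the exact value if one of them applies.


This is -\frac{1}{2} * 2F1(-5, \frac{2}{7}; \frac{1}{2}; 1) in reduced canonical form. Verdict (x = 1): the Chu-Vandermonde identity I2 applies (terminating 2F1 at x = 1 with n = 5, b = 2/7, c = \frac{1}{2}). Value: -\frac{31093}{235298}.

Key observation: with t_0 = -\frac{1}{2}, the lower running product (C = -1/2, x = 1) is a rising factorial.
Adjacent-term ratio: r(k) = 1 * (k-5) (k+\frac{2}{7}) / [(k+\frac{1}{2}) (k+1)] - poly over poly, x = 1 from leading terms; C = -\frac{1}{2} at k = 0.


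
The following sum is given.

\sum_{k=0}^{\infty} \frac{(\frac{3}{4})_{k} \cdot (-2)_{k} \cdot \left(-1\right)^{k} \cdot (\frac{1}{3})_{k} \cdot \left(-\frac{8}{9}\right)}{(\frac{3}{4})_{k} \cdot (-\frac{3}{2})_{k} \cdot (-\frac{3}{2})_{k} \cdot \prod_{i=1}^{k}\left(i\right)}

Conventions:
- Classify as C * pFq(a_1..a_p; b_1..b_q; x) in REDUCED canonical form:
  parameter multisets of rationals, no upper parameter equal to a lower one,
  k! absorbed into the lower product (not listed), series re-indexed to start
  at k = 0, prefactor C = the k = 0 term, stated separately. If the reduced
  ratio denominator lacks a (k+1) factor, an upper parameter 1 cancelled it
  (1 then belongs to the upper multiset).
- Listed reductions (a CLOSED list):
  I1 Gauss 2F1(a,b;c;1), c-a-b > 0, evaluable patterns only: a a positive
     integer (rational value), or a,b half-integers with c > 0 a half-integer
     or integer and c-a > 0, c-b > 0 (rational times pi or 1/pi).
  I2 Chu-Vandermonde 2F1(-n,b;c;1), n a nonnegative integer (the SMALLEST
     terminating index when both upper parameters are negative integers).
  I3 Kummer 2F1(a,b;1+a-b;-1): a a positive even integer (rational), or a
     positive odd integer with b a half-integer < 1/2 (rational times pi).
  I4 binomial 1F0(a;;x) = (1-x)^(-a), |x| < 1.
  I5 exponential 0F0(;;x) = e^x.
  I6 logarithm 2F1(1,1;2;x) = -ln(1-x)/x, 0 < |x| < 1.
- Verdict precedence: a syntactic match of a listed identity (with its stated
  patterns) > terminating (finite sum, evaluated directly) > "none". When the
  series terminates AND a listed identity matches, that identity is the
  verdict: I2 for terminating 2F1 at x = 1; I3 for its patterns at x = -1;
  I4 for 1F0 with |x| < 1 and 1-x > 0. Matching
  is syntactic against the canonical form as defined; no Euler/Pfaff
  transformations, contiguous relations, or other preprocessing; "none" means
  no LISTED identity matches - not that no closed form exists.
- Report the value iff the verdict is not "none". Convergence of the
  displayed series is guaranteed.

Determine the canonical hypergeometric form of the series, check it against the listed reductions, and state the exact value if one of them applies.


Reduced: x = -1, 2F2, upper = {-2, \frac{1}{3}}, lower = {-\frac{3}{2}, -\frac{3}{2}}, C = -\frac{8}{9}. Verdict: terminating. With -2 upstairs the series is a 3-term polynomial sum; evaluated term by term. Exact value: -\frac{1352}{729}.

The tell: x = -1 and the parameter 3/4 appears in both the upper and lower lists and cancels.
Adjacent-term ratio: r(k) = -1 * (k-2) (k+\frac{1}{3}) / [(k-\frac{3}{2}) (k-\frac{3}{2}) (k+1)] - rational; roots negated = parameters, x = -1, C = -\frac{8}{9}.


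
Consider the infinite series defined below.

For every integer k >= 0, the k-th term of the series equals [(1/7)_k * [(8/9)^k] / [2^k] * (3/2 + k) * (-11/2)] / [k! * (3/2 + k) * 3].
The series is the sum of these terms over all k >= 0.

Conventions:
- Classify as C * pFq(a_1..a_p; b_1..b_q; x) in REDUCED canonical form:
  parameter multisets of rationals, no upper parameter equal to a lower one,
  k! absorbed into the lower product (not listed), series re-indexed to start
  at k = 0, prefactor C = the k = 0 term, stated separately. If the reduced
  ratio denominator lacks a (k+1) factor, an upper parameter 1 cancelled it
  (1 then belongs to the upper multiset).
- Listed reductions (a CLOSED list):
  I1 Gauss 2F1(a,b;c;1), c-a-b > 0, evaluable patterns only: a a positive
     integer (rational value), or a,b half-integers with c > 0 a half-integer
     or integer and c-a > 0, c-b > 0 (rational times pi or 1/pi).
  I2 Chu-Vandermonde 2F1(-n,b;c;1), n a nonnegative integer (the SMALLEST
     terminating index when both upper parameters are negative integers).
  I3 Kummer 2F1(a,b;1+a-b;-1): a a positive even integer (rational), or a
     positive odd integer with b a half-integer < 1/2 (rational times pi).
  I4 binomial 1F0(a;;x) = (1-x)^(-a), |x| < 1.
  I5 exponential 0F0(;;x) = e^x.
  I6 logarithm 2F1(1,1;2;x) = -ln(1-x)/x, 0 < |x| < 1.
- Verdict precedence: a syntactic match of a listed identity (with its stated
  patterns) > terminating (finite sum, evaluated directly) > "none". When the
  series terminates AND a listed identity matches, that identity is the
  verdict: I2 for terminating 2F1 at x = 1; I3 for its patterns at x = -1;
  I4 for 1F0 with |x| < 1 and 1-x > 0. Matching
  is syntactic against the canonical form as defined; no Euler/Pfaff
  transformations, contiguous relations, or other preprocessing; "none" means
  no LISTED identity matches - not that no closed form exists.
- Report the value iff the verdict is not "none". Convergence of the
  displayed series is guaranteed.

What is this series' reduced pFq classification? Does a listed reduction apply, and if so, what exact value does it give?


This is -11/6 * 1F0(1/7; -; 4/9) in reduced canonical form. Verdict: this is the I4 binomial reduction (the 1F0 binomial series: exponent -1/7, x = 4/9). Sum: (-11/6) * (5/9)^(-1/7).

The tell: t_0 = -11/6 here, and the two k-th powers (C = -11/6) combine into one argument.
Adjacent-term ratio: r(k) = (4/9) * (k+1/7) / [(k+1)] - rational; roots negated = parameters, x = (4/9), C = -11/6.


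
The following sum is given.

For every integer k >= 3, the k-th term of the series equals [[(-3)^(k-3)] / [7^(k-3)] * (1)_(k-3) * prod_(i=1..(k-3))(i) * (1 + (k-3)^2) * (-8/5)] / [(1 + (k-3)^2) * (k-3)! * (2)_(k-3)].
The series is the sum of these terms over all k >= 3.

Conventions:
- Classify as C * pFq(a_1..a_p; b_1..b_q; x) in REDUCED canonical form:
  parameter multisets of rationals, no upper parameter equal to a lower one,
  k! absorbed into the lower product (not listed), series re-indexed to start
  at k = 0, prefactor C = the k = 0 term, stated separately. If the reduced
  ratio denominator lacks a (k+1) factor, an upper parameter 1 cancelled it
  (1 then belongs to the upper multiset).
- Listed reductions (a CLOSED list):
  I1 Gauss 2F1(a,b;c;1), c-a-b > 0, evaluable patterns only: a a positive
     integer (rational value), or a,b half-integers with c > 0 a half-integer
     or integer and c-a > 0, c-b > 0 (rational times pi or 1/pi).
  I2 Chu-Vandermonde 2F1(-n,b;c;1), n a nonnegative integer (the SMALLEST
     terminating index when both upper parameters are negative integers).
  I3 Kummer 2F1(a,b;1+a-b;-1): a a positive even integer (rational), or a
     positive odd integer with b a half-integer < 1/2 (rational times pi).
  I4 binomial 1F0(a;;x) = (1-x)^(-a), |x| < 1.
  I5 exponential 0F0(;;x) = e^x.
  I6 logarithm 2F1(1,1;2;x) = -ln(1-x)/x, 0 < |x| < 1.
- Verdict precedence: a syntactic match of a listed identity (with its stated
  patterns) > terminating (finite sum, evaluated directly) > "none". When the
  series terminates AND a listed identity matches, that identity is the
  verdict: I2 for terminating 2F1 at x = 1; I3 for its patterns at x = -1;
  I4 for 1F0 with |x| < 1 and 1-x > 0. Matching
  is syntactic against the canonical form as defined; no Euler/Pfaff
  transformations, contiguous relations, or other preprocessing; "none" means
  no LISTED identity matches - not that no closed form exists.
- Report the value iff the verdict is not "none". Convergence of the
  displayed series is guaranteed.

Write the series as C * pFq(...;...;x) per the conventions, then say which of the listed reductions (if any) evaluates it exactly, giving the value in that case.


Reduced: x = -3/7, 2F1, upper = {1, 1}, lower = {2}, C = -8/5. Verdict: the I6 logarithm reduction fires (the logarithm: parameters (1,1;2), x = -3/7). Hence: (-56/15) * ln(10/7).

Key observation: x = (-3/7) and the running product (prefactor -8/5) telescopes to a rising factorial.
Ratio: r(k) = (-3/7) * (k+1) (k+1) / [(k+2) (k+1)] ; factor over Q: parameters, x = (-3/7), and C = -8/5.


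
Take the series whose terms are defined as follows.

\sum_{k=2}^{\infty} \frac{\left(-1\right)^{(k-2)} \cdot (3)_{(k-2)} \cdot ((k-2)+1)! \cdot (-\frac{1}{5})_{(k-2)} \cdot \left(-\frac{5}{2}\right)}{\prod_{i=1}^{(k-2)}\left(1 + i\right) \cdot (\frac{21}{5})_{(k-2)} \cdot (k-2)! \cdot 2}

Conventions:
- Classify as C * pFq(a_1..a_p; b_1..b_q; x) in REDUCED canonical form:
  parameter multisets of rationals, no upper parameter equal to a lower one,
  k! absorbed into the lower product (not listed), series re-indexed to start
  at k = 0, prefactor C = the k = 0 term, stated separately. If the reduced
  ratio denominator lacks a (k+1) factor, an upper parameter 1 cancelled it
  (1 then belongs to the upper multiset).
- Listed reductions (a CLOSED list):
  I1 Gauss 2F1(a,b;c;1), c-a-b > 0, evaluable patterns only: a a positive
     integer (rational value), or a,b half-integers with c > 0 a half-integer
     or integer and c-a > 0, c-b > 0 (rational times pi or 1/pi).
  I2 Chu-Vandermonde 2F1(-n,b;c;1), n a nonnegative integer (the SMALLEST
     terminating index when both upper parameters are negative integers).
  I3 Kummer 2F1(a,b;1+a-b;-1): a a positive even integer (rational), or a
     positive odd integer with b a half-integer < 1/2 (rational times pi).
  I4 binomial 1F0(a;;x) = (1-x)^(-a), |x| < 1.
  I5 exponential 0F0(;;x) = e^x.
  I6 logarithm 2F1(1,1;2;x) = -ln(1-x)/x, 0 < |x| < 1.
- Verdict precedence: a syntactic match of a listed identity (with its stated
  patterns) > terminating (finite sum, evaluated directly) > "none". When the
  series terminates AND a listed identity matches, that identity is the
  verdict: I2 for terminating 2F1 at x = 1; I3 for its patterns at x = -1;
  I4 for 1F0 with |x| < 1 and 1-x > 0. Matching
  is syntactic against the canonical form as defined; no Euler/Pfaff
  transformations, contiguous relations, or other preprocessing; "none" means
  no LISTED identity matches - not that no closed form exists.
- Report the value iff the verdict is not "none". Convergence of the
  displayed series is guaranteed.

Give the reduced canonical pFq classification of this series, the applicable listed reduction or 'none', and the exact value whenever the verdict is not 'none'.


Key step: with t_0 = -\frac{5}{4}, the parameter 2 appears in both the upper and lower lists and cancels.
Adjacent-term ratio: r(k) = -1 * (k-\frac{1}{5}) (k+3) / [(k+\frac{21}{5}) (k+1)] - rational in k. x = -1; t_0 = -\frac{5}{4}; negate the roots.

At argument -1: a 2F1 with upper {-\frac{1}{5}, 3}, lower {\frac{21}{5}}, scaled by C = -\frac{5}{4}. Verdict: none here - no I1-I6 shape fits x = -1 with lower {\frac{21}{5}}.


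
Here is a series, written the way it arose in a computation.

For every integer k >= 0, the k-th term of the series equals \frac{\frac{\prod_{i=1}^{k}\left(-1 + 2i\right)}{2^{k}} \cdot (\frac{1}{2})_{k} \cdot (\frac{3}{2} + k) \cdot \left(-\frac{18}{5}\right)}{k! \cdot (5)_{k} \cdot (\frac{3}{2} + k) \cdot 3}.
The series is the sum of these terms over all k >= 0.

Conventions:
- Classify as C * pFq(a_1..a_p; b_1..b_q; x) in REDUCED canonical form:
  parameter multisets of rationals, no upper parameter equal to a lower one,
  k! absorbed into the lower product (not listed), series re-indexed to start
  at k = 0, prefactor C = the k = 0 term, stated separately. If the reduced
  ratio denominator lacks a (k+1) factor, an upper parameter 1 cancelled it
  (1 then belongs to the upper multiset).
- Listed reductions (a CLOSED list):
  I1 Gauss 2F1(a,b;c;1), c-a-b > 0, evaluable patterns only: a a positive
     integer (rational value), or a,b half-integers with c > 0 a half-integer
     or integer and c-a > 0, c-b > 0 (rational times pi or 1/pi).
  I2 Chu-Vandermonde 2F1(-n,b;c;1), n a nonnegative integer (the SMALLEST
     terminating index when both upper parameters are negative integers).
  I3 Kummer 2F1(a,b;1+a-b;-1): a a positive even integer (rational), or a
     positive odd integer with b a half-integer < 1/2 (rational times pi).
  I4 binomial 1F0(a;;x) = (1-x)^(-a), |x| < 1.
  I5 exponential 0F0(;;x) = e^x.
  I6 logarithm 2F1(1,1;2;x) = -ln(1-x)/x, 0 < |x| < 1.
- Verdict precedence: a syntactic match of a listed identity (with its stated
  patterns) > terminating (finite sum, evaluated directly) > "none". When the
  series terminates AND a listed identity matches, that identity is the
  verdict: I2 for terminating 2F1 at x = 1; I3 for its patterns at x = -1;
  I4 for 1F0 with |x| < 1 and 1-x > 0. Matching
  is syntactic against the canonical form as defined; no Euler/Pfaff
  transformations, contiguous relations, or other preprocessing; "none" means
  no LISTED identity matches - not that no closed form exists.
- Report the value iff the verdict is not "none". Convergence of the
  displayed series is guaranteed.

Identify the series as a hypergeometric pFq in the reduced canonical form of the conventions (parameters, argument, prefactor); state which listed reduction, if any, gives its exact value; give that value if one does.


Prefactor -\frac{6}{5}, argument 1: 2F1 with upper {\frac{1}{2}, \frac{1}{2}} over lower {5}. Verdict: Gauss (I1, half-integer pattern) applies (x = 1; upper {\frac{1}{2}, \frac{1}{2}} half-integers, c = 5 in the evaluable pattern). Its exact value is \left(-\frac{24576}{6125}\right) / \pi.

Key step: with t_0 = -\frac{6}{5}, the constant factors (C = -6/5, x = 1) combine into one prefactor.
Adjacent-term ratio: r(k) = 1 * (k+\frac{1}{2}) (k+\frac{1}{2}) / [(k+5) (k+1)] - poly over poly, x = 1 from leading terms; C = -\frac{6}{5} at k = 0.


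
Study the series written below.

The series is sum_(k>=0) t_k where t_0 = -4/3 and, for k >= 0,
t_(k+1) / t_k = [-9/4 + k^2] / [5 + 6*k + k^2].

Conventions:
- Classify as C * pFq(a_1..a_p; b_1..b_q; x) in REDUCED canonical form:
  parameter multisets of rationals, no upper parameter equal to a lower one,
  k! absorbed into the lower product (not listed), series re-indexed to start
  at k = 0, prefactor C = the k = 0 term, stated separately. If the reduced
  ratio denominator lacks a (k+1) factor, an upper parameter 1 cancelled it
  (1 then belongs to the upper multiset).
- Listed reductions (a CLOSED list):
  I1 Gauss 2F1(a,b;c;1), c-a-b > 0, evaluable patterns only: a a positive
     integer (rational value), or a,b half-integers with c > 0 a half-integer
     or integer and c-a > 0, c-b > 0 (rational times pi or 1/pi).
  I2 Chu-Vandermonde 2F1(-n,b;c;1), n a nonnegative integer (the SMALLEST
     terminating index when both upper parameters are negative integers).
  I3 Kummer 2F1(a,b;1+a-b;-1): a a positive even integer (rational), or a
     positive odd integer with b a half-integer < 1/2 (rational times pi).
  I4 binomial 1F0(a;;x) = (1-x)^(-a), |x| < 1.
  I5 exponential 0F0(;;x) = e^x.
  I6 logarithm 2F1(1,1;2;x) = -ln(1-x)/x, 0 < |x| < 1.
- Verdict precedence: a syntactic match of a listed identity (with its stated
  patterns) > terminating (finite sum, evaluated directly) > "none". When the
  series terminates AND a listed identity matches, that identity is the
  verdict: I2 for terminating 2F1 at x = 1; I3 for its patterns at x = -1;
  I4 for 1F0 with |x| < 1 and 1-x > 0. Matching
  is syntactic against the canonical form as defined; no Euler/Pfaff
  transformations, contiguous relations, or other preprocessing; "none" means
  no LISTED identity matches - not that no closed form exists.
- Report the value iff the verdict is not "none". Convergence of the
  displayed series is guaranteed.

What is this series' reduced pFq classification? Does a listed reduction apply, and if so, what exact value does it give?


Reduced: x = 1, 2F1, upper = {-3/2, 3/2}, lower = {5}, C = -4/3. Verdict: Gauss's theorem I1 (half-integer case) applies (x = 1; upper {-3/2, 3/2} half-integers, c = 5 in the evaluable pattern). Hence: (-131072/51975) / pi.

Key observation: from the first term -4/3: factor the ratio over Q (C = -4/3, x = 1): negated roots = parameters.
Step ratio: r(k) = 1 * (k-3/2) (k+3/2) / [(k+5) (k+1)] - poly over poly, x = 1 from leading terms; C = -4/3 at k = 0.


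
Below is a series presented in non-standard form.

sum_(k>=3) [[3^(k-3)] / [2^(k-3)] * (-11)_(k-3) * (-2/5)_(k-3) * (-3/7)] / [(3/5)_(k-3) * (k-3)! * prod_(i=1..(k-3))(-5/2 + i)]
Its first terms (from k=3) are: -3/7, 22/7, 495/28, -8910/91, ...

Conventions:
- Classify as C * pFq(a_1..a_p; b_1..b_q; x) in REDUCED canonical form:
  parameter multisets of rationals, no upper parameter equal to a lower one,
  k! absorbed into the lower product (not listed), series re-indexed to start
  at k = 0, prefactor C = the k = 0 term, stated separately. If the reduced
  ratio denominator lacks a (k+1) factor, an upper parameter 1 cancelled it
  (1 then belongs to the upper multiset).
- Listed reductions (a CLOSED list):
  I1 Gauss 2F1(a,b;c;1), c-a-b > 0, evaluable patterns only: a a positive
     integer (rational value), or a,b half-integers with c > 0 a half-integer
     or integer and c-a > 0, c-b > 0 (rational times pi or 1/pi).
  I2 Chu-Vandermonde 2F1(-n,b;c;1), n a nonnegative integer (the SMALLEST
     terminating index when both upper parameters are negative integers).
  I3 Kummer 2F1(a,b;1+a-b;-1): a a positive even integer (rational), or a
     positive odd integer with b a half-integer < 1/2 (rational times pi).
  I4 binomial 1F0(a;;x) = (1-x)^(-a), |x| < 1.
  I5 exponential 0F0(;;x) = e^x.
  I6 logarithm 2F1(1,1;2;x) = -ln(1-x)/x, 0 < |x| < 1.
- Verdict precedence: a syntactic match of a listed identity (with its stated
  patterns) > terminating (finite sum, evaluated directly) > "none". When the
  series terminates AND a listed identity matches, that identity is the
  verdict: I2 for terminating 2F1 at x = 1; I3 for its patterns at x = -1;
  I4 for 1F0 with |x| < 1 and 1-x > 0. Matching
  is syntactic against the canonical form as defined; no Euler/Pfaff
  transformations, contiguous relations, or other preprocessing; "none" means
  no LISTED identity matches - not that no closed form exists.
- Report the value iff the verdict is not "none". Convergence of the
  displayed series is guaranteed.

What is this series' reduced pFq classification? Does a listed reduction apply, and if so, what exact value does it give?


At argument 3/2: a 2F2 with upper {-11, -2/5}, lower {-3/2, 3/5}, scaled by C = -3/7. Verdict: terminating. With -11 upstairs the series is a 12-term polynomial sum; evaluated term by term. Hence: -577399091809/260732641400.

First insight: x = (3/2) and the lower running product (C = -3/7, x = 3/2) is a rising factorial.
Step ratio: r(k) = (3/2) * (k-11) (k-2/5) / [(k-3/2) (k+3/5) (k+1)] ; factor over Q: parameters, x = (3/2), and C = -3/7.


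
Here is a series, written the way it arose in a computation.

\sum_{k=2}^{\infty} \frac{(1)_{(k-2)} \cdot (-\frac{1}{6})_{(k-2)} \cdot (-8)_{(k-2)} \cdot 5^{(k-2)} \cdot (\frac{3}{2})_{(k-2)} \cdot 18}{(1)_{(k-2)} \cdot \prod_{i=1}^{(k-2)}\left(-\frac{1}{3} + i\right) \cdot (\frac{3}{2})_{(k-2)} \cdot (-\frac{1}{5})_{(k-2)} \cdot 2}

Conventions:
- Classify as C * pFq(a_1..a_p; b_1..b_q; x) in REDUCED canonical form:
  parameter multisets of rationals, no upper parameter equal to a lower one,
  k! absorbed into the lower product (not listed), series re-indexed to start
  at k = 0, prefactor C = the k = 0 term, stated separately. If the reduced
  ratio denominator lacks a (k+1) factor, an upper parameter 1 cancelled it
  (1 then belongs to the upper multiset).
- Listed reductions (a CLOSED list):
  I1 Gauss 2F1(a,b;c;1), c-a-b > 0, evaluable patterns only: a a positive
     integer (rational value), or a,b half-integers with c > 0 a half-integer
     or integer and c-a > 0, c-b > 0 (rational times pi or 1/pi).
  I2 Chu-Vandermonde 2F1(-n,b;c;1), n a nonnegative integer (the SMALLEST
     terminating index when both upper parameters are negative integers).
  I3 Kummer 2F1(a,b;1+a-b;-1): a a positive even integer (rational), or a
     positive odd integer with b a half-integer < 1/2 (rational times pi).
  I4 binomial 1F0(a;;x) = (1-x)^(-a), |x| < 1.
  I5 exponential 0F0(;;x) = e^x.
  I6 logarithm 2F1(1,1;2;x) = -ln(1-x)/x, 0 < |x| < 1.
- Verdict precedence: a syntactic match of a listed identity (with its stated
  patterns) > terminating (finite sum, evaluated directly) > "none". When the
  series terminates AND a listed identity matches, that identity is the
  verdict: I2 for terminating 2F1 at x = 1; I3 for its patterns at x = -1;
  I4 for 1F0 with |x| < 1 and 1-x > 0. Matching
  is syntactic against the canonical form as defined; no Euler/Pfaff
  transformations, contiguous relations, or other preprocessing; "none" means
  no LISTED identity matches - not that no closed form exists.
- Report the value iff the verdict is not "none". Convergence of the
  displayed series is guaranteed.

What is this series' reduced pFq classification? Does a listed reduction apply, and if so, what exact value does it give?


This is 9 * 3F2(-8, -\frac{1}{6}, 1; -\frac{1}{5}, \frac{2}{3}; 5) in reduced canonical form. Verdict: terminating. (-8)_k vanishes past k = 8, leaving a 9-term sum, computed directly. Exact value: \frac{119699043607557}{74088448}.

The tell: from the first term 9: the lower running product (C = 9, x = 5) is a rising factorial.
Consecutive-term ratio: r(k) = 5 * (k-8) (k-\frac{1}{6}) (k+1) / [(k-\frac{1}{5}) (k+\frac{2}{3}) (k+1)] - rational in k, leading ratio 5; with t_0 = 9, classification follows.


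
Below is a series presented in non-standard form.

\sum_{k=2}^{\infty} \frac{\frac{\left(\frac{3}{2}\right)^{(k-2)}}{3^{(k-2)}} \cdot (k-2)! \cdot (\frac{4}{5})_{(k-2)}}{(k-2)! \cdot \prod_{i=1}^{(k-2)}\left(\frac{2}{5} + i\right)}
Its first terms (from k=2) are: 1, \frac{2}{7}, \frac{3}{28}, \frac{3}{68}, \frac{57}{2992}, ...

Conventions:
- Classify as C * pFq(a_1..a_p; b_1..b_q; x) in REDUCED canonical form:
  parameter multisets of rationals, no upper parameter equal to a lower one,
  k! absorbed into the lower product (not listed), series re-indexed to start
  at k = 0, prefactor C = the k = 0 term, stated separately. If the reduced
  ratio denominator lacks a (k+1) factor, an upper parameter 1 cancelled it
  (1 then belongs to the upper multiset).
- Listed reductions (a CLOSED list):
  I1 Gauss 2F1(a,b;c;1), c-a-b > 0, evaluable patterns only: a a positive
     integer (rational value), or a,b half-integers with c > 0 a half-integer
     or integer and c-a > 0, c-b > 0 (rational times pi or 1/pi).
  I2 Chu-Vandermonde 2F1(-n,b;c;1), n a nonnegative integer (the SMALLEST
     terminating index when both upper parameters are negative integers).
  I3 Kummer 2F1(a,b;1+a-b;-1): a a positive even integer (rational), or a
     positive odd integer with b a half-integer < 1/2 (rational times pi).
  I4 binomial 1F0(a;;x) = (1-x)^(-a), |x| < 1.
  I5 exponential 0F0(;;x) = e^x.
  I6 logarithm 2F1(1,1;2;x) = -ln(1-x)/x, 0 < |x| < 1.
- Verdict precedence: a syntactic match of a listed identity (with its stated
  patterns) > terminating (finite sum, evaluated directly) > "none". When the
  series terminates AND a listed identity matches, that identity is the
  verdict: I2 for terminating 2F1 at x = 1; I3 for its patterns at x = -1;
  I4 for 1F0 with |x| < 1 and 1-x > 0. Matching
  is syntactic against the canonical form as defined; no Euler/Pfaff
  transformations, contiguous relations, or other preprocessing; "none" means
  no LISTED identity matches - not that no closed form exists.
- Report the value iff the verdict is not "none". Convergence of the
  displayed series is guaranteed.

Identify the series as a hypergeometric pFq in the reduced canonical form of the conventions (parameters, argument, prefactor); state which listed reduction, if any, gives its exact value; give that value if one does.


Key observation: with t_0 = 1, the factorial ratio (prefactor 1) (k+a-1)!/(a-1)! is a rising factorial (a)_k.
Step ratio: r(k) = \frac{1}{2} * (k+\frac{4}{5}) (k+1) / [(k+\frac{7}{5}) (k+1)] ; factor over Q: parameters, x = \frac{1}{2}, and C = 1.

The series (x = \frac{1}{2}) is 2F1: upper {\frac{4}{5}, 1}, lower {\frac{7}{5}}, prefactor 1. Verdict: none. A 2F1 with upper {\frac{4}{5}, 1} fits none of I1-I6 at x = \frac{1}{2}; the sum runs forever.


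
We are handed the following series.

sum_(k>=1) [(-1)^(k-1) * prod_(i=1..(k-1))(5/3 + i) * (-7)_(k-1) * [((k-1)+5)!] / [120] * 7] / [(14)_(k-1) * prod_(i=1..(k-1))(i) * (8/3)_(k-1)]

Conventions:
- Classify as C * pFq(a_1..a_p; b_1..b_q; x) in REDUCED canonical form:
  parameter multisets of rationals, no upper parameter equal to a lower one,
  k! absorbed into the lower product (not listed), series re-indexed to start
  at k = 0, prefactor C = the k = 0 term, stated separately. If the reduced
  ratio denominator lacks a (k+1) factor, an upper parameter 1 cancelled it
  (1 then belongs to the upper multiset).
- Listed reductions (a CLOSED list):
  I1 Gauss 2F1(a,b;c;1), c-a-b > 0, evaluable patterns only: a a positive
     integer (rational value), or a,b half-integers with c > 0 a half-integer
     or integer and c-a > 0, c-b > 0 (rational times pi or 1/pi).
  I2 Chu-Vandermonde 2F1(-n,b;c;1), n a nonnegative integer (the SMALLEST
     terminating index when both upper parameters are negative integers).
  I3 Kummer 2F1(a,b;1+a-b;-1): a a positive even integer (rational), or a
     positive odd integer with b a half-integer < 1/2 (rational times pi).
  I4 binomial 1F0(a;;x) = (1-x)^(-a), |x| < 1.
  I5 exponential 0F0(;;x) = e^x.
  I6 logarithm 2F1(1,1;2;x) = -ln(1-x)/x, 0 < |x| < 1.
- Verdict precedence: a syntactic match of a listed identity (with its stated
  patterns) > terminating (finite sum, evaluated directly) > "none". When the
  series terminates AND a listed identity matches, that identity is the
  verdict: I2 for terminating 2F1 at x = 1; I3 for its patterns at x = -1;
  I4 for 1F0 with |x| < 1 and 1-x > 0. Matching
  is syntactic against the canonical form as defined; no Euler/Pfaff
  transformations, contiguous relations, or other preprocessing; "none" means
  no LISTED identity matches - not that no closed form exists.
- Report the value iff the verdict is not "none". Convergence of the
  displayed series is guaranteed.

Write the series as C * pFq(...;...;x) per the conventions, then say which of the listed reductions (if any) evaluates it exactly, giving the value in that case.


The series (x = -1) is 2F1: upper {-7, 6}, lower {14}, prefactor 7. Verdict: the Kummer evaluation I3 applies (x = -1; c = 14 equals 1+a-b for upper {-7, 6}: listed pattern). Its exact value is 1001/10.

Key observation: t_0 being 7, the factorial ratio (C = 7) (k+a-1)!/(a-1)! is a rising factorial (a)_k.
Step ratio: r(k) = (-1) * (k-7) (k+6) / [(k+14) (k+1)] - rational; roots negated = parameters, x = (-1), C = 7.


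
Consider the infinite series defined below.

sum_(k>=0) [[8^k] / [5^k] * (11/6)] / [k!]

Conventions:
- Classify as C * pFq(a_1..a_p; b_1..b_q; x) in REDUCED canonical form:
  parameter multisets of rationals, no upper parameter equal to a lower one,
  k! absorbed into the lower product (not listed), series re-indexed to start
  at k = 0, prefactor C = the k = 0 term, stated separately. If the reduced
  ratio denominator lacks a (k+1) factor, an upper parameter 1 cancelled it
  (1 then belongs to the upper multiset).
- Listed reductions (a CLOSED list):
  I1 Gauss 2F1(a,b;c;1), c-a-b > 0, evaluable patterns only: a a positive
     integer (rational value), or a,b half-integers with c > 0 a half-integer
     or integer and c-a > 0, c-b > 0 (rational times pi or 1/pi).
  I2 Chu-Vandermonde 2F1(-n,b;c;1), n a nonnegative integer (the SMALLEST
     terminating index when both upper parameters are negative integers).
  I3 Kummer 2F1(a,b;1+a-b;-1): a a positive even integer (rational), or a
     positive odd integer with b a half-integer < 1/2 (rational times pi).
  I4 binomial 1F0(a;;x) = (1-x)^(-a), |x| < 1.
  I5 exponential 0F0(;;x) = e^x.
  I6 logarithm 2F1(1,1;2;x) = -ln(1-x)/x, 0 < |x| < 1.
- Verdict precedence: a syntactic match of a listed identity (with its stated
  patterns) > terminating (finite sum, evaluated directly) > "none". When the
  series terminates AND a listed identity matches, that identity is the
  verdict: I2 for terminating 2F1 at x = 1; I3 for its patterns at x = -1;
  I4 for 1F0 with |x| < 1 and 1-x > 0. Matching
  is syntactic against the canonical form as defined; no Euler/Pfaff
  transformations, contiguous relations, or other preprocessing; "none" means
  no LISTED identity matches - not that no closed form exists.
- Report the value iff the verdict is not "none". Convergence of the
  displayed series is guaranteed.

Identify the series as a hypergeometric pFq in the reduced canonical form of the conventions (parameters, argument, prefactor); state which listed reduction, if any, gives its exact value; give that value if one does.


Reduced: x = 8/5, 0F0, upper = {-}, lower = {-}, C = 11/6. Verdict: this is the exponential series (I5) (the 0F0 exponential series at x = 8/5). Exact value: (11/6) * e^(8/5).

Key step: t_0 = 11/6 here, and the two geometric factors (C = 11/6) combine into one argument.
Ratio: r(k) = (8/5) * 1 / [(k+1)] - rational in k, leading ratio (8/5); with t_0 = 11/6, classification follows.
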